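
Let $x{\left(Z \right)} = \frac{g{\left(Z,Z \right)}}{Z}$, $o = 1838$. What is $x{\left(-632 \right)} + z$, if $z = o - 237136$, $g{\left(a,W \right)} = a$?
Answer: $-235297$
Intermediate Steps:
$x{\left(Z \right)} = 1$ ($x{\left(Z \right)} = \frac{Z}{Z} = 1$)
$z = -235298$ ($z = 1838 - 237136 = -235298$)
$x{\left(-632 \right)} + z = 1 - 235298 = -235297$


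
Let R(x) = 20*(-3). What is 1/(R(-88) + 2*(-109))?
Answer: -1/278 ≈ -0.0035971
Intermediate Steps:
R(x) = -60
1/(R(-88) + 2*(-109)) = 1/(-60 + 2*(-109)) = 1/(-60 - 218) = 1/(-278) = -1/278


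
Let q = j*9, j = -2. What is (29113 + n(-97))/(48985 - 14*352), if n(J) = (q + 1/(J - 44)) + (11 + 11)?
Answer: 4105496/6212037 ≈ 0.66089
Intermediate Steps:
q = -18 (q = -2*9 = -18)
n(J) = 4 + 1/(-44 + J) (n(J) = (-18 + 1/(J - 44)) + (11 + 11) = (-18 + 1/(-44 + J)) + 22 = 4 + 1/(-44 + J))
(29113 + n(-97))/(48985 - 14*352) = (29113 + (-175 + 4*(-97))/(-44 - 97))/(48985 - 14*352) = (29113 + (-175 - 388)/(-141))/(48985 - 4928) = (29113 - 1/141*(-563))/44057 = (29113 + 563/141)*(1/44057) = (4105496/141)*(1/44057) = 4105496/6212037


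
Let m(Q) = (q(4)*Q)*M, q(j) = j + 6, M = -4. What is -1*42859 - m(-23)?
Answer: -43779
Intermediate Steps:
q(j) = 6 + j
m(Q) = -40*Q (m(Q) = ((6 + 4)*Q)*(-4) = (10*Q)*(-4) = -40*Q)
-1*42859 - m(-23) = -1*42859 - (-40)*(-23) = -42859 - 1*920 = -42859 - 920 = -43779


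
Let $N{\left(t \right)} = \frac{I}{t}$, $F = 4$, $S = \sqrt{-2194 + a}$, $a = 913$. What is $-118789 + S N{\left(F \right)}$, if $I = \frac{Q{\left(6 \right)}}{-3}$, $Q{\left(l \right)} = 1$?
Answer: $-118789 - \frac{i \sqrt{1281}}{12} \approx -1.1879 \cdot 10^{5} - 2.9826 i$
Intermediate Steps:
$S = i \sqrt{1281}$ ($S = \sqrt{-2194 + 913} = \sqrt{-1281} = i \sqrt{1281} \approx 35.791 i$)
$I = - \frac{1}{3}$ ($I = 1 \frac{1}{-3} = 1 \left(- \frac{1}{3}\right) = - \frac{1}{3} \approx -0.33333$)
$N{\left(t \right)} = - \frac{1}{3 t}$
$-118789 + S N{\left(F \right)} = -118789 + i \sqrt{1281} \left(- \frac{1}{3 \cdot 4}\right) = -118789 + i \sqrt{1281} \left(\left(- \frac{1}{3}\right) \frac{1}{4}\right) = -118789 + i \sqrt{1281} \left(- \frac{1}{12}\right) = -118789 - \frac{i \sqrt{1281}}{12}$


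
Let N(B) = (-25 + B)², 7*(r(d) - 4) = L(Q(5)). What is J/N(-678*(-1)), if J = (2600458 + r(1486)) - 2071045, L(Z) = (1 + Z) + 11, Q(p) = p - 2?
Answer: 3705934/2984863 ≈ 1.2416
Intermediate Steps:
Q(p) = -2 + p
L(Z) = 12 + Z
r(d) = 43/7 (r(d) = 4 + (12 + (-2 + 5))/7 = 4 + (12 + 3)/7 = 4 + (⅐)*15 = 4 + 15/7 = 43/7)
J = 3705934/7 (J = (2600458 + 43/7) - 2071045 = 18203249/7 - 2071045 = 3705934/7 ≈ 5.2942e+5)
J/N(-678*(-1)) = 3705934/(7*((-25 - 678*(-1))²)) = 3705934/(7*((-25 + 678)²)) = 3705934/(7*(653²)) = (3705934/7)/426409 = (3705934/7)*(1/426409) = 3705934/2984863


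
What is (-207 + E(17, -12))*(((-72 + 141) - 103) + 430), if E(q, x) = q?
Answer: -75240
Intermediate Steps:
(-207 + E(17, -12))*(((-72 + 141) - 103) + 430) = (-207 + 17)*(((-72 + 141) - 103) + 430) = -190*((69 - 103) + 430) = -190*(-34 + 430) = -190*396 = -75240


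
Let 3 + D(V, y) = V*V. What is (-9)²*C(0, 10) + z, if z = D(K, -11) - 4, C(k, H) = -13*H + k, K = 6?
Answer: -10501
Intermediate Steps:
D(V, y) = -3 + V² (D(V, y) = -3 + V*V = -3 + V²)
C(k, H) = k - 13*H
z = 29 (z = (-3 + 6²) - 4 = (-3 + 36) - 4 = 33 - 4 = 29)
(-9)²*C(0, 10) + z = (-9)²*(0 - 13*10) + 29 = 81*(0 - 130) + 29 = 81*(-130) + 29 = -10530 + 29 = -10501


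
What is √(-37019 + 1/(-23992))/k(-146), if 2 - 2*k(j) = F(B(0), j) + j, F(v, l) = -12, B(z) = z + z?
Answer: I*√5327182774302/959680 ≈ 2.405*I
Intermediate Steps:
B(z) = 2*z
k(j) = 7 - j/2 (k(j) = 1 - (-12 + j)/2 = 1 + (6 - j/2) = 7 - j/2)
√(-37019 + 1/(-23992))/k(-146) = √(-37019 + 1/(-23992))/(7 - ½*(-146)) = √(-37019 - 1/23992)/(7 + 73) = √(-888159849/23992)/80 = (I*√5327182774302/11996)*(1/80) = I*√5327182774302/959680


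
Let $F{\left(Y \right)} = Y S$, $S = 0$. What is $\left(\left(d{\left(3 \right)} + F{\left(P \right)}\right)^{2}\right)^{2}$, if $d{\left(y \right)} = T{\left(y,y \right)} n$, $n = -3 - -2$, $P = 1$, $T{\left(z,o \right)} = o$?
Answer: $81$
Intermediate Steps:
$n = -1$ ($n = -3 + 2 = -1$)
$F{\left(Y \right)} = 0$ ($F{\left(Y \right)} = Y 0 = 0$)
$d{\left(y \right)} = - y$ ($d{\left(y \right)} = y \left(-1\right) = - y$)
$\left(\left(d{\left(3 \right)} + F{\left(P \right)}\right)^{2}\right)^{2} = \left(\left(\left(-1\right) 3 + 0\right)^{2}\right)^{2} = \left(\left(-3 + 0\right)^{2}\right)^{2} = \left(\left(-3\right)^{2}\right)^{2} = 9^{2} = 81$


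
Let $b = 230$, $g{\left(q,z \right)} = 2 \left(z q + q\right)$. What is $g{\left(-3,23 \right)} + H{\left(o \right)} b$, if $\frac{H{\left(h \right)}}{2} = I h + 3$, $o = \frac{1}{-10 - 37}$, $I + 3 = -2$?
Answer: $\frac{60392}{47} \approx 1284.9$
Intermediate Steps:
$I = -5$ ($I = -3 - 2 = -5$)
$g{\left(q,z \right)} = 2 q + 2 q z$ ($g{\left(q,z \right)} = 2 \left(q z + q\right) = 2 \left(q + q z\right) = 2 q + 2 q z$)
$o = - \frac{1}{47}$ ($o = \frac{1}{-47} = - \frac{1}{47} \approx -0.021277$)
$H{\left(h \right)} = 6 - 10 h$ ($H{\left(h \right)} = 2 \left(- 5 h + 3\right) = 2 \left(3 - 5 h\right) = 6 - 10 h$)
$g{\left(-3,23 \right)} + H{\left(o \right)} b = 2 \left(-3\right) \left(1 + 23\right) + \left(6 - - \frac{10}{47}\right) 230 = 2 \left(-3\right) 24 + \left(6 + \frac{10}{47}\right) 230 = -144 + \frac{292}{47} \cdot 230 = -144 + \frac{67160}{47} = \frac{60392}{47}$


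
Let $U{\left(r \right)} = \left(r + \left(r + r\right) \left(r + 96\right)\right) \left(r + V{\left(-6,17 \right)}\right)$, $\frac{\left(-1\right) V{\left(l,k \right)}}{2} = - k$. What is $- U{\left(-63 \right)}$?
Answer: $-122409$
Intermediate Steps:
$V{\left(l,k \right)} = 2 k$ ($V{\left(l,k \right)} = - 2 \left(- k\right) = 2 k$)
$U{\left(r \right)} = \left(34 + r\right) \left(r + 2 r \left(96 + r\right)\right)$ ($U{\left(r \right)} = \left(r + \left(r + r\right) \left(r + 96\right)\right) \left(r + 2 \cdot 17\right) = \left(r + 2 r \left(96 + r\right)\right) \left(r + 34\right) = \left(r + 2 r \left(96 + r\right)\right) \left(34 + r\right) = \left(34 + r\right) \left(r + 2 r \left(96 + r\right)\right)$)
$- U{\left(-63 \right)} = - \left(-63\right) \left(6562 + 2 \left(-63\right)^{2} + 261 \left(-63\right)\right) = - \left(-63\right) \left(6562 + 2 \cdot 3969 - 16443\right) = - \left(-63\right) \left(6562 + 7938 - 16443\right) = - \left(-63\right) \left(-1943\right) = \left(-1\right) 122409 = -122409$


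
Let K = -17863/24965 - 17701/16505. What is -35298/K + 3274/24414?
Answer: 17754526418913131/899331535596 ≈ 19742.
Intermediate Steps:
K = -147346856/82409465 (K = -17863*1/24965 - 17701*1/16505 = -17863/24965 - 17701/16505 = -147346856/82409465 ≈ -1.7880)
-35298/K + 3274/24414 = -35298/(-147346856/82409465) + 3274/24414 = -35298*(-82409465/147346856) + 3274*(1/24414) = 1454444647785/73673428 + 1637/12207 = 17754526418913131/899331535596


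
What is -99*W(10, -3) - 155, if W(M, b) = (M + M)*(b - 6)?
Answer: 17665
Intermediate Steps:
W(M, b) = 2*M*(-6 + b) (W(M, b) = (2*M)*(-6 + b) = 2*M*(-6 + b))
-99*W(10, -3) - 155 = -198*10*(-6 - 3) - 155 = -198*10*(-9) - 155 = -99*(-180) - 155 = 17820 - 155 = 17665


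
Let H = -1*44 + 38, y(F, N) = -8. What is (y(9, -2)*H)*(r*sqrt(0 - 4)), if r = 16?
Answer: 1536*I ≈ 1536.0*I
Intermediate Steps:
H = -6 (H = -44 + 38 = -6)
(y(9, -2)*H)*(r*sqrt(0 - 4)) = (-8*(-6))*(16*sqrt(0 - 4)) = 48*(16*sqrt(-4)) = 48*(16*(2*I)) = 48*(32*I) = 1536*I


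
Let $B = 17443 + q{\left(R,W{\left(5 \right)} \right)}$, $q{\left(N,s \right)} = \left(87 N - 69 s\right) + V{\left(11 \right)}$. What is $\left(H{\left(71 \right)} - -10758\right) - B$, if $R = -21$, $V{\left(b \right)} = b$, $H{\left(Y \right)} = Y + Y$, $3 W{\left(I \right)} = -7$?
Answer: $-4888$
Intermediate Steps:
$W{\left(I \right)} = - \frac{7}{3}$ ($W{\left(I \right)} = \frac{1}{3} \left(-7\right) = - \frac{7}{3}$)
$H{\left(Y \right)} = 2 Y$
$q{\left(N,s \right)} = 11 - 69 s + 87 N$ ($q{\left(N,s \right)} = \left(87 N - 69 s\right) + 11 = \left(- 69 s + 87 N\right) + 11 = 11 - 69 s + 87 N$)
$B = 15788$ ($B = 17443 + \left(11 - -161 + 87 \left(-21\right)\right) = 17443 + \left(11 + 161 - 1827\right) = 17443 - 1655 = 15788$)
$\left(H{\left(71 \right)} - -10758\right) - B = \left(2 \cdot 71 - -10758\right) - 15788 = \left(142 + 10758\right) - 15788 = 10900 - 15788 = -4888$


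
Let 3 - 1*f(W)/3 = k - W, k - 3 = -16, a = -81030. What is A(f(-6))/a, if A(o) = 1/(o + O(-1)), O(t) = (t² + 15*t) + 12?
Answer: -1/2268840 ≈ -4.4075e-7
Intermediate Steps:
O(t) = 12 + t² + 15*t
k = -13 (k = 3 - 16 = -13)
f(W) = 48 + 3*W (f(W) = 9 - 3*(-13 - W) = 9 + (39 + 3*W) = 48 + 3*W)
A(o) = 1/(-2 + o) (A(o) = 1/(o + (12 + (-1)² + 15*(-1))) = 1/(o + (12 + 1 - 15)) = 1/(o - 2) = 1/(-2 + o))
A(f(-6))/a = 1/((-2 + (48 + 3*(-6)))*(-81030)) = -1/81030/(-2 + (48 - 18)) = -1/81030/(-2 + 30) = -1/81030/28 = (1/28)*(-1/81030) = -1/2268840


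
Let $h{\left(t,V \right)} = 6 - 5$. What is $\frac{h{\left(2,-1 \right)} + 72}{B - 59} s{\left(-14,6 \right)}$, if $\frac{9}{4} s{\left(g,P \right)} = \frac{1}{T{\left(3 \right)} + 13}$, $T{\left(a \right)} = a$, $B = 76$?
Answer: $\frac{73}{612} \approx 0.11928$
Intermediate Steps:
$h{\left(t,V \right)} = 1$ ($h{\left(t,V \right)} = 6 - 5 = 1$)
$s{\left(g,P \right)} = \frac{1}{36}$ ($s{\left(g,P \right)} = \frac{4}{9 \left(3 + 13\right)} = \frac{4}{9 \cdot 16} = \frac{4}{9} \cdot \frac{1}{16} = \frac{1}{36}$)
$\frac{h{\left(2,-1 \right)} + 72}{B - 59} s{\left(-14,6 \right)} = \frac{1 + 72}{76 - 59} \cdot \frac{1}{36} = \frac{73}{17} \cdot \frac{1}{36} = \frac{73}{612}$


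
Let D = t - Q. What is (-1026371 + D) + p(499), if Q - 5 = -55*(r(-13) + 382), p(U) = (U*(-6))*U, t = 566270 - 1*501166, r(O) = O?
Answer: -2434983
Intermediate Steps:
t = 65104 (t = 566270 - 501166 = 65104)
p(U) = -6*U**2 (p(U) = (-6*U)*U = -6*U**2)
Q = -20290 (Q = 5 - 55*(-13 + 382) = 5 - 55*369 = 5 - 20295 = -20290)
D = 85394 (D = 65104 - 1*(-20290) = 65104 + 20290 = 85394)
(-1026371 + D) + p(499) = (-1026371 + 85394) - 6*499**2 = -940977 - 6*249001 = -940977 - 1494006 = -2434983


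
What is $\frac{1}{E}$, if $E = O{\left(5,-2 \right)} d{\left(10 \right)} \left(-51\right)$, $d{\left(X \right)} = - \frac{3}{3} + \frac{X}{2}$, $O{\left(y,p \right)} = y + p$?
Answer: $- \frac{1}{612} \approx -0.001634$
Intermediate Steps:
$O{\left(y,p \right)} = p + y$
$d{\left(X \right)} = -1 + \frac{X}{2}$ ($d{\left(X \right)} = \left(-3\right) \frac{1}{3} + X \frac{1}{2} = -1 + \frac{X}{2}$)
$E = -612$ ($E = \left(-2 + 5\right) \left(-1 + \frac{1}{2} \cdot 10\right) \left(-51\right) = 3 \left(-1 + 5\right) \left(-51\right) = 3 \cdot 4 \left(-51\right) = 12 \left(-51\right) = -612$)
$\frac{1}{E} = \frac{1}{-612} = - \frac{1}{612}$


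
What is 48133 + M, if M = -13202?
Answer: 34931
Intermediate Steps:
48133 + M = 48133 - 13202 = 34931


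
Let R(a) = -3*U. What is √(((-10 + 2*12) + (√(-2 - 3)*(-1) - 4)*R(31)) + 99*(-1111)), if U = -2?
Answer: √(-109999 - 6*I*√5) ≈ 0.02 - 331.66*I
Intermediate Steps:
R(a) = 6 (R(a) = -3*(-2) = 6)
√(((-10 + 2*12) + (√(-2 - 3)*(-1) - 4)*R(31)) + 99*(-1111)) = √(((-10 + 2*12) + (√(-2 - 3)*(-1) - 4)*6) + 99*(-1111)) = √(((-10 + 24) + (√(-5)*(-1) - 4)*6) - 109989) = √((14 + ((I*√5)*(-1) - 4)*6) - 109989) = √((14 + (-I*√5 - 4)*6) - 109989) = √((14 + (-4 - I*√5)*6) - 109989) = √((14 + (-24 - 6*I*√5)) - 109989) = √((-10 - 6*I*√5) - 109989) = √(-109999 - 6*I*√5)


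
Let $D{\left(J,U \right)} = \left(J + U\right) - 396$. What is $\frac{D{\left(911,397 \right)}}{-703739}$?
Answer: $- \frac{912}{703739} \approx -0.0012959$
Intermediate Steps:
$D{\left(J,U \right)} = -396 + J + U$
$\frac{D{\left(911,397 \right)}}{-703739} = \frac{-396 + 911 + 397}{-703739} = 912 \left(- \frac{1}{703739}\right) = - \frac{912}{703739}$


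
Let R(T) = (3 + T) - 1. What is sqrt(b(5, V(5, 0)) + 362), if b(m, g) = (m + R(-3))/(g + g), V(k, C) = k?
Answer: 2*sqrt(2265)/5 ≈ 19.037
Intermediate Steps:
R(T) = 2 + T
b(m, g) = (-1 + m)/(2*g) (b(m, g) = (m + (2 - 3))/(g + g) = (m - 1)/((2*g)) = (-1 + m)*(1/(2*g)) = (-1 + m)/(2*g))
sqrt(b(5, V(5, 0)) + 362) = sqrt((1/2)*(-1 + 5)/5 + 362) = sqrt((1/2)*(1/5)*4 + 362) = sqrt(2/5 + 362) = sqrt(1812/5) = 2*sqrt(2265)/5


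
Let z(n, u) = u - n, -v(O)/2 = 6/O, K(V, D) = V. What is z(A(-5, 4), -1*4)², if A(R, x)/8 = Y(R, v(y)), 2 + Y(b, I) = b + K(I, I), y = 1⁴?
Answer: 21904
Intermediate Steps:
y = 1
v(O) = -12/O
Y(b, I) = -2 + I + b (Y(b, I) = -2 + (b + I) = -2 + (I + b) = -2 + I + b)
A(R, x) = -112 + 8*R (A(R, x) = 8*(-2 - 12/1 + R) = 8*(-2 - 12*1 + R) = 8*(-2 - 12 + R) = 8*(-14 + R) = -112 + 8*R)
z(A(-5, 4), -1*4)² = (-1*4 - (-112 + 8*(-5)))² = (-4 - (-112 - 40))² = (-4 - 1*(-152))² = (-4 + 152)² = 148² = 21904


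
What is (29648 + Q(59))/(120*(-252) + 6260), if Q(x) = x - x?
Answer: -68/55 ≈ -1.2364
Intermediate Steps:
Q(x) = 0
(29648 + Q(59))/(120*(-252) + 6260) = (29648 + 0)/(120*(-252) + 6260) = 29648/(-30240 + 6260) = 29648/(-23980) = 29648*(-1/23980) = -68/55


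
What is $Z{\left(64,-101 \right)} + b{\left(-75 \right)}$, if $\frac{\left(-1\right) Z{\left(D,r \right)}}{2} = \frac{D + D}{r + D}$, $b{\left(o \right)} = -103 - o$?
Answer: $- \frac{780}{37} \approx -21.081$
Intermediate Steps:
$Z{\left(D,r \right)} = - \frac{4 D}{D + r}$ ($Z{\left(D,r \right)} = - 2 \frac{D + D}{r + D} = - 2 \frac{2 D}{D + r} = - \frac{4 D}{D + r}$)
$Z{\left(64,-101 \right)} + b{\left(-75 \right)} = \left(-4\right) 64 \frac{1}{64 - 101} - 28 = \left(-4\right) 64 \frac{1}{-37} + \left(-103 + 75\right) = \left(-4\right) 64 \left(- \frac{1}{37}\right) - 28 = \frac{256}{37} - 28 = - \frac{780}{37}$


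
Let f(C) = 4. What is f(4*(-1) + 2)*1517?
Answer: 6068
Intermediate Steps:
f(4*(-1) + 2)*1517 = 4*1517 = 6068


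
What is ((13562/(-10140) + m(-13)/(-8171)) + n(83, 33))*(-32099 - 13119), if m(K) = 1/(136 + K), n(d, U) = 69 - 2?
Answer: -2521540515561181/849252885 ≈ -2.9691e+6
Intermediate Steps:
n(d, U) = 67
((13562/(-10140) + m(-13)/(-8171)) + n(83, 33))*(-32099 - 13119) = ((13562/(-10140) + 1/((136 - 13)*(-8171))) + 67)*(-32099 - 13119) = ((13562*(-1/10140) - 1/8171/123) + 67)*(-45218) = ((-6781/5070 + (1/123)*(-1/8171)) + 67)*(-45218) = ((-6781/5070 - 1/1005033) + 67)*(-45218) = (-2271711281/1698505770 + 67)*(-45218) = (111528175309/1698505770)*(-45218) = -2521540515561181/849252885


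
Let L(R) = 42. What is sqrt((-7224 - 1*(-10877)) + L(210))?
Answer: sqrt(3695) ≈ 60.786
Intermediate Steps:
sqrt((-7224 - 1*(-10877)) + L(210)) = sqrt((-7224 - 1*(-10877)) + 42) = sqrt((-7224 + 10877) + 42) = sqrt(3653 + 42) = sqrt(3695)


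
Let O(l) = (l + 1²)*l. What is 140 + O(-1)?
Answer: 140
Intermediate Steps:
O(l) = l*(1 + l) (O(l) = (l + 1)*l = (1 + l)*l = l*(1 + l))
140 + O(-1) = 140 - (1 - 1) = 140 - 1*0 = 140 + 0 = 140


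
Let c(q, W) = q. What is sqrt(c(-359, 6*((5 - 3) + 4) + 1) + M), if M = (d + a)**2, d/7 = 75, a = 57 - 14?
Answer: sqrt(322265) ≈ 567.68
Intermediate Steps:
a = 43
d = 525 (d = 7*75 = 525)
M = 322624 (M = (525 + 43)**2 = 568**2 = 322624)
sqrt(c(-359, 6*((5 - 3) + 4) + 1) + M) = sqrt(-359 + 322624) = sqrt(322265)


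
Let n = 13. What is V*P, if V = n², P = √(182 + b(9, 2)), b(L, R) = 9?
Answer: 169*√191 ≈ 2335.6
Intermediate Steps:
P = √191 (P = √(182 + 9) = √191 ≈ 13.820)
V = 169 (V = 13² = 169)
V*P = 169*√191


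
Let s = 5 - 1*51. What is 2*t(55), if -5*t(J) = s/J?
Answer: 92/275 ≈ 0.33455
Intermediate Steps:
s = -46 (s = 5 - 51 = -46)
t(J) = 46/(5*J) (t(J) = -(-46)/(5*J) = 46/(5*J))
2*t(55) = 2*((46/5)/55) = 2*((46/5)*(1/55)) = 2*(46/275) = 92/275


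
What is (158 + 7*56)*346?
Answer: 190300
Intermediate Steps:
(158 + 7*56)*346 = (158 + 392)*346 = 550*346 = 190300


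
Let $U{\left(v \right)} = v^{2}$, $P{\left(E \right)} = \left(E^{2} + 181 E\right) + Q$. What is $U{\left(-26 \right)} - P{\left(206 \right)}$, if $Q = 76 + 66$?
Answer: $-79188$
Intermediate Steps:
$Q = 142$
$P{\left(E \right)} = 142 + E^{2} + 181 E$ ($P{\left(E \right)} = \left(E^{2} + 181 E\right) + 142 = 142 + E^{2} + 181 E$)
$U{\left(-26 \right)} - P{\left(206 \right)} = \left(-26\right)^{2} - \left(142 + 206^{2} + 181 \cdot 206\right) = 676 - \left(142 + 42436 + 37286\right) = 676 - 79864 = -79188$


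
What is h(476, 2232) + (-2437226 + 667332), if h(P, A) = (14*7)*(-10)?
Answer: -1770874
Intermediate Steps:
h(P, A) = -980 (h(P, A) = 98*(-10) = -980)
h(476, 2232) + (-2437226 + 667332) = -980 + (-2437226 + 667332) = -980 - 1769894 = -1770874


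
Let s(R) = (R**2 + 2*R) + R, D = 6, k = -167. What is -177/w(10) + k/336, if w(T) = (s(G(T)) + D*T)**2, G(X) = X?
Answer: -1522043/3032400 ≈ -0.50193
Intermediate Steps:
s(R) = R**2 + 3*R
w(T) = (6*T + T*(3 + T))**2 (w(T) = (T*(3 + T) + 6*T)**2 = (6*T + T*(3 + T))**2)
-177/w(10) + k/336 = -177*1/(100*(9 + 10)**2) - 167/336 = -177/(100*19**2) - 167*1/336 = -177/(100*361) - 167/336 = -177/36100 - 167/336 = -1522043/3032400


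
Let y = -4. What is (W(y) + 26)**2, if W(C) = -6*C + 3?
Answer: 2809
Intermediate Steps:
W(C) = 3 - 6*C
(W(y) + 26)**2 = ((3 - 6*(-4)) + 26)**2 = ((3 + 24) + 26)**2 = (27 + 26)**2 = 53**2 = 2809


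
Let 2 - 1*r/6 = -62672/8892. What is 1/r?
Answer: 741/40228 ≈ 0.018420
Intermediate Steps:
r = 40228/741 (r = 12 - (-376032)/8892 = 12 - 6*(-15668/2223) = 12 + 31336/741 = 40228/741 ≈ 54.289)
1/r = 1/(40228/741) = 741/40228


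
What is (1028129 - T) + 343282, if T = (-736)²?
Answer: 829715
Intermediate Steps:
T = 541696
(1028129 - T) + 343282 = (1028129 - 1*541696) + 343282 = (1028129 - 541696) + 343282 = 486433 + 343282 = 829715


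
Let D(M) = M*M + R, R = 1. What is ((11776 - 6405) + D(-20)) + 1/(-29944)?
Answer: 172836767/29944 ≈ 5772.0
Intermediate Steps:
D(M) = 1 + M² (D(M) = M*M + 1 = M² + 1 = 1 + M²)
((11776 - 6405) + D(-20)) + 1/(-29944) = ((11776 - 6405) + (1 + (-20)²)) + 1/(-29944) = (5371 + (1 + 400)) - 1/29944 = (5371 + 401) - 1/29944 = 5772 - 1/29944 = 172836767/29944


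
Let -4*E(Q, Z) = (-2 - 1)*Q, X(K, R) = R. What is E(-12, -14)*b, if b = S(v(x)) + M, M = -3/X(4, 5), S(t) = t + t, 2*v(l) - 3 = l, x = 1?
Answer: -153/5 ≈ -30.600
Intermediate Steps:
v(l) = 3/2 + l/2
S(t) = 2*t
M = -⅗ (M = -3/5 = -3*⅕ = -⅗ ≈ -0.60000)
E(Q, Z) = 3*Q/4 (E(Q, Z) = -(-2 - 1)*Q/4 = -(-3)*Q/4 = 3*Q/4)
b = 17/5 (b = 2*(3/2 + (½)*1) - ⅗ = 2*(3/2 + ½) - ⅗ = 2*2 - ⅗ = 4 - ⅗ = 17/5 ≈ 3.4000)
E(-12, -14)*b = ((¾)*(-12))*(17/5) = -9*17/5 = -153/5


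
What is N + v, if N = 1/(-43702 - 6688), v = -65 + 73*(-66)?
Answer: -246054371/50390 ≈ -4883.0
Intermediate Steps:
v = -4883 (v = -65 - 4818 = -4883)
N = -1/50390 (N = 1/(-50390) = -1/50390 ≈ -1.9845e-5)
N + v = -1/50390 - 4883 = -246054371/50390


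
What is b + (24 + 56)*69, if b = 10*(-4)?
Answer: 5480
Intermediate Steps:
b = -40
b + (24 + 56)*69 = -40 + (24 + 56)*69 = -40 + 80*69 = -40 + 5520 = 5480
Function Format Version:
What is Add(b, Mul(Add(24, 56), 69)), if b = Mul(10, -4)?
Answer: 5480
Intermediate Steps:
b = -40
Add(b, Mul(Add(24, 56), 69)) = Add(-40, Mul(Add(24, 56), 69)) = Add(-40, Mul(80, 69)) = Add(-40, 5520) = 5480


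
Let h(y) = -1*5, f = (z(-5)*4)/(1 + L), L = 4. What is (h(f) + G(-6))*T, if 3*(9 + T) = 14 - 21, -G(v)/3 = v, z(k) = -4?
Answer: -442/3 ≈ -147.33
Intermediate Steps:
G(v) = -3*v
f = -16/5 (f = (-4*4)/(1 + 4) = -16/5 ≈ -3.2000)
h(y) = -5
T = -34/3 (T = -9 + (14 - 21)/3 = -9 + (1/3)*(-7) = -9 - 7/3 = -34/3 ≈ -11.333)
(h(f) + G(-6))*T = (-5 - 3*(-6))*(-34/3) = (-5 + 18)*(-34/3) = 13*(-34/3) = -442/3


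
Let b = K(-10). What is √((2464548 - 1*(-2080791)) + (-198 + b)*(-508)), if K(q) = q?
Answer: √4651003 ≈ 2156.6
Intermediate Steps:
b = -10
√((2464548 - 1*(-2080791)) + (-198 + b)*(-508)) = √((2464548 - 1*(-2080791)) + (-198 - 10)*(-508)) = √((2464548 + 2080791) - 208*(-508)) = √(4545339 + 105664) = √4651003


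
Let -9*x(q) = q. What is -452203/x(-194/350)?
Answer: -712219725/97 ≈ -7.3425e+6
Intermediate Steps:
x(q) = -q/9
-452203/x(-194/350) = -452203/((-(-194)/(9*350))) = -452203/((-⅑*(-97/175))) = -452203/97/1575 = -452203*1575/97 = -712219725/97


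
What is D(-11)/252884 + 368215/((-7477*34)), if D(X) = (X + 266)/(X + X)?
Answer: -1024304915455/707164311832 ≈ -1.4485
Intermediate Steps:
D(X) = (266 + X)/(2*X) (D(X) = (266 + X)/((2*X)) = (266 + X)*(1/(2*X)) = (266 + X)/(2*X))
D(-11)/252884 + 368215/((-7477*34)) = ((½)*(266 - 11)/(-11))/252884 + 368215/((-7477*34)) = ((½)*(-1/11)*255)*(1/252884) + 368215/(-254218) = -255/22*1/252884 + 368215*(-1/254218) = -255/5563448 - 368215/254218 = -1024304915455/707164311832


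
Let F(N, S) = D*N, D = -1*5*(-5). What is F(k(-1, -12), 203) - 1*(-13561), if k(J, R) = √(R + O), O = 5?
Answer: 13561 + 25*I*√7 ≈ 13561.0 + 66.144*I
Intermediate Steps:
k(J, R) = √(5 + R) (k(J, R) = √(R + 5) = √(5 + R))
D = 25 (D = -5*(-5) = 25)
F(N, S) = 25*N
F(k(-1, -12), 203) - 1*(-13561) = 25*√(5 - 12) - 1*(-13561) = 25*√(-7) + 13561 = 25*(I*√7) + 13561 = 25*I*√7 + 13561 = 13561 + 25*I*√7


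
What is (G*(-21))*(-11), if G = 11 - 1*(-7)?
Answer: 4158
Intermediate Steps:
G = 18 (G = 11 + 7 = 18)
(G*(-21))*(-11) = (18*(-21))*(-11) = -378*(-11) = 4158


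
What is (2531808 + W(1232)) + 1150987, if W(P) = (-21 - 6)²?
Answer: 3683524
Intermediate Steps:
W(P) = 729 (W(P) = (-27)² = 729)
(2531808 + W(1232)) + 1150987 = (2531808 + 729) + 1150987 = 2532537 + 1150987 = 3683524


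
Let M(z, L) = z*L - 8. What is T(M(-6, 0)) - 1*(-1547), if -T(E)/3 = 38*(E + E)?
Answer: 3371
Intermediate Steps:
M(z, L) = -8 + L*z (M(z, L) = L*z - 8 = -8 + L*z)
T(E) = -228*E (T(E) = -114*(E + E) = -114*2*E = -228*E)
T(M(-6, 0)) - 1*(-1547) = -228*(-8 + 0*(-6)) - 1*(-1547) = -228*(-8 + 0) + 1547 = -228*(-8) + 1547 = 1824 + 1547 = 3371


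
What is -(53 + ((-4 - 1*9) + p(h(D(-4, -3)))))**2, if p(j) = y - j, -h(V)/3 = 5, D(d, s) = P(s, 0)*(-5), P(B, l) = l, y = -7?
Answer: -2304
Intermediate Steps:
D(d, s) = 0 (D(d, s) = 0*(-5) = 0)
h(V) = -15 (h(V) = -3*5 = -15)
p(j) = -7 - j
-(53 + ((-4 - 1*9) + p(h(D(-4, -3)))))**2 = -(53 + ((-4 - 1*9) + (-7 - 1*(-15))))**2 = -(53 + ((-4 - 9) + (-7 + 15)))**2 = -(53 + (-13 + 8))**2 = -(53 - 5)**2 = -1*48**2 = -1*2304 = -2304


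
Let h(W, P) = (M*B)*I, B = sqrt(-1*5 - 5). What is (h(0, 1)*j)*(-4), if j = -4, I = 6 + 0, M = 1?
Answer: 96*I*sqrt(10) ≈ 303.58*I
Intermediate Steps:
I = 6
B = I*sqrt(10) (B = sqrt(-5 - 5) = sqrt(-10) = I*sqrt(10) ≈ 3.1623*I)
h(W, P) = 6*I*sqrt(10) (h(W, P) = (1*(I*sqrt(10)))*6 = (I*sqrt(10))*6 = 6*I*sqrt(10))
(h(0, 1)*j)*(-4) = ((6*I*sqrt(10))*(-4))*(-4) = -24*I*sqrt(10)*(-4) = 96*I*sqrt(10)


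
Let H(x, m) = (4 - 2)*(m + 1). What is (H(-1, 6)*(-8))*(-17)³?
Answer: 550256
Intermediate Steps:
H(x, m) = 2 + 2*m (H(x, m) = 2*(1 + m) = 2 + 2*m)
(H(-1, 6)*(-8))*(-17)³ = ((2 + 2*6)*(-8))*(-17)³ = ((2 + 12)*(-8))*(-4913) = (14*(-8))*(-4913) = -112*(-4913) = 550256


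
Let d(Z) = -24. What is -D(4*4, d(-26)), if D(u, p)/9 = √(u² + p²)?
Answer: -72*√13 ≈ -259.60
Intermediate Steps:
D(u, p) = 9*√(p² + u²) (D(u, p) = 9*√(u² + p²) = 9*√(p² + u²))
-D(4*4, d(-26)) = -9*√((-24)² + (4*4)²) = -9*√(576 + 16²) = -9*√(576 + 256) = -9*√832 = -9*8*√13 = -72*√13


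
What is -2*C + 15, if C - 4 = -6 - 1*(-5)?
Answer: 9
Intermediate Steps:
C = 3 (C = 4 + (-6 - 1*(-5)) = 4 + (-6 + 5) = 4 - 1 = 3)
-2*C + 15 = -2*3 + 15 = -6 + 15 = 9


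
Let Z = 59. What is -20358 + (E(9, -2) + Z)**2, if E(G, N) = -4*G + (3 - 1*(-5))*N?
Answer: -20309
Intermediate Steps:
E(G, N) = -4*G + 8*N (E(G, N) = -4*G + (3 + 5)*N = -4*G + 8*N)
-20358 + (E(9, -2) + Z)**2 = -20358 + ((-4*9 + 8*(-2)) + 59)**2 = -20358 + ((-36 - 16) + 59)**2 = -20358 + (-52 + 59)**2 = -20358 + 7**2 = -20358 + 49 = -20309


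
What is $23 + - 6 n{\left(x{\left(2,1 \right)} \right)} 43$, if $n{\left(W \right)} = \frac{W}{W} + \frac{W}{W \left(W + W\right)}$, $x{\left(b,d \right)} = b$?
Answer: $- \frac{599}{2} \approx -299.5$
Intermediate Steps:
$n{\left(W \right)} = 1 + \frac{1}{2 W}$ ($n{\left(W \right)} = 1 + \frac{W}{W 2 W} = 1 + \frac{W}{2 W^{2}} = 1 + W \frac{1}{2 W^{2}} = 1 + \frac{1}{2 W}$)
$23 + - 6 n{\left(x{\left(2,1 \right)} \right)} 43 = 23 + - 6 \frac{\frac{1}{2} + 2}{2} \cdot 43 = 23 + - 6 \cdot \frac{1}{2} \cdot \frac{5}{2} \cdot 43 = 23 + \left(-6\right) \frac{5}{4} \cdot 43 = 23 - \frac{645}{2} = - \frac{599}{2}$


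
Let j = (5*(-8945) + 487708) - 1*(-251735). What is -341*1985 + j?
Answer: 17833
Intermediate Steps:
j = 694718 (j = (-44725 + 487708) + 251735 = 442983 + 251735 = 694718)
-341*1985 + j = -341*1985 + 694718 = -676885 + 694718 = 17833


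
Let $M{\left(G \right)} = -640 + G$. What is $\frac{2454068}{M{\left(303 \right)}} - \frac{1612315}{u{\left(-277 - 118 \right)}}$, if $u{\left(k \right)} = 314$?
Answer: $- \frac{1313927507}{105818} \approx -12417.0$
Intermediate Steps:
$\frac{2454068}{M{\left(303 \right)}} - \frac{1612315}{u{\left(-277 - 118 \right)}} = \frac{2454068}{-640 + 303} - \frac{1612315}{314} = \frac{2454068}{-337} - \frac{1612315}{314} = 2454068 \left(- \frac{1}{337}\right) - \frac{1612315}{314} = - \frac{2454068}{337} - \frac{1612315}{314} = - \frac{1313927507}{105818}$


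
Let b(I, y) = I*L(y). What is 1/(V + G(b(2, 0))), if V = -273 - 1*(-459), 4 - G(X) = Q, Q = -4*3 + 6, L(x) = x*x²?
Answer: 1/196 ≈ 0.0051020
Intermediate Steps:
L(x) = x³
b(I, y) = I*y³
Q = -6 (Q = -12 + 6 = -6)
G(X) = 10 (G(X) = 4 - 1*(-6) = 4 + 6 = 10)
V = 186 (V = -273 + 459 = 186)
1/(V + G(b(2, 0))) = 1/(186 + 10) = 1/196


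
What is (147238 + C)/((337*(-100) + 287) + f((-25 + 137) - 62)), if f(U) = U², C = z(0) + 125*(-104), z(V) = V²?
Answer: -134238/30913 ≈ -4.3424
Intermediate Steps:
C = -13000 (C = 0² + 125*(-104) = 0 - 13000 = -13000)
(147238 + C)/((337*(-100) + 287) + f((-25 + 137) - 62)) = (147238 - 13000)/((337*(-100) + 287) + ((-25 + 137) - 62)²) = 134238/((-33700 + 287) + (112 - 62)²) = 134238/(-33413 + 50²) = 134238/(-33413 + 2500) = 134238/(-30913) = 134238*(-1/30913) = -134238/30913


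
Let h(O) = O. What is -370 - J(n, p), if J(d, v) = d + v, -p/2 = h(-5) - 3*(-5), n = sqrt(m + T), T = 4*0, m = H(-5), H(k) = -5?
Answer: -350 - I*sqrt(5) ≈ -350.0 - 2.2361*I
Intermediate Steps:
m = -5
T = 0
n = I*sqrt(5) (n = sqrt(-5 + 0) = sqrt(-5) = I*sqrt(5) ≈ 2.2361*I)
p = -20 (p = -2*(-5 - 3*(-5)) = -2*(-5 + 15) = -2*10 = -20)
-370 - J(n, p) = -370 - (I*sqrt(5) - 20) = -370 - (-20 + I*sqrt(5)) = -370 + (20 - I*sqrt(5)) = -350 - I*sqrt(5)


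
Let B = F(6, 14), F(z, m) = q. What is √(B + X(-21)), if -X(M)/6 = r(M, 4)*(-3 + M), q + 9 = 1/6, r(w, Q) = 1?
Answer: √4866/6 ≈ 11.626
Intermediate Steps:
q = -53/6 (q = -9 + 1/6 = -9 + ⅙ = -53/6 ≈ -8.8333)
F(z, m) = -53/6
X(M) = 18 - 6*M (X(M) = -6*(-3 + M) = 18 - 6*M)
B = -53/6 ≈ -8.8333
√(B + X(-21)) = √(-53/6 + (18 - 6*(-21))) = √(-53/6 + (18 + 126)) = √(-53/6 + 144) = √(811/6) = √4866/6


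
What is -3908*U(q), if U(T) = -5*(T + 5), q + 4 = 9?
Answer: 195400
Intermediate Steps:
q = 5 (q = -4 + 9 = 5)
U(T) = -25 - 5*T (U(T) = -5*(5 + T) = -25 - 5*T)
-3908*U(q) = -3908*(-25 - 5*5) = -3908*(-25 - 25) = -3908*(-50) = 195400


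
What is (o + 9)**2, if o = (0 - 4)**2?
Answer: 625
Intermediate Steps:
o = 16 (o = (-4)**2 = 16)
(o + 9)**2 = (16 + 9)**2 = 25**2 = 625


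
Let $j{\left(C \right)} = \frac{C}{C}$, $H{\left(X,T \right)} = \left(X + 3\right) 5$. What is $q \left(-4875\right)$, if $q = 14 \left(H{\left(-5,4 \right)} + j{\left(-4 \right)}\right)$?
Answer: $614250$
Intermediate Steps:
$H{\left(X,T \right)} = 15 + 5 X$ ($H{\left(X,T \right)} = \left(3 + X\right) 5 = 15 + 5 X$)
$j{\left(C \right)} = 1$
$q = -126$ ($q = 14 \left(\left(15 + 5 \left(-5\right)\right) + 1\right) = 14 \left(\left(15 - 25\right) + 1\right) = 14 \left(-10 + 1\right) = 14 \left(-9\right) = -126$)
$q \left(-4875\right) = \left(-126\right) \left(-4875\right) = 614250$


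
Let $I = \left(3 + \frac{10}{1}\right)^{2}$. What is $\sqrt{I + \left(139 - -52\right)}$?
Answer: $6 \sqrt{10} \approx 18.974$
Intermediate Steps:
$I = 169$ ($I = \left(3 + 10 \cdot 1\right)^{2} = \left(3 + 10\right)^{2} = 13^{2} = 169$)
$\sqrt{I + \left(139 - -52\right)} = \sqrt{169 + \left(139 - -52\right)} = \sqrt{169 + \left(139 + 52\right)} = \sqrt{169 + 191} = \sqrt{360} = 6 \sqrt{10}$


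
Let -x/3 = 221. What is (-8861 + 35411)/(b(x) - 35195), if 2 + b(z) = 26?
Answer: -26550/35171 ≈ -0.75488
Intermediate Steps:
x = -663 (x = -3*221 = -663)
b(z) = 24 (b(z) = -2 + 26 = 24)
(-8861 + 35411)/(b(x) - 35195) = (-8861 + 35411)/(24 - 35195) = 26550/(-35171) = 26550*(-1/35171) = -26550/35171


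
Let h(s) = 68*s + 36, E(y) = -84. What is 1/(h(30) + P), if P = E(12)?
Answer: 1/1992 ≈ 0.00050201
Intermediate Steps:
P = -84
h(s) = 36 + 68*s
1/(h(30) + P) = 1/((36 + 68*30) - 84) = 1/((36 + 2040) - 84) = 1/(2076 - 84) = 1/1992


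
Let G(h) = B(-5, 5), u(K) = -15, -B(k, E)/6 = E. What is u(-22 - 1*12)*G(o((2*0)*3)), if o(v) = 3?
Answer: 450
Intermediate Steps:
B(k, E) = -6*E
G(h) = -30 (G(h) = -6*5 = -30)
u(-22 - 1*12)*G(o((2*0)*3)) = -15*(-30) = 450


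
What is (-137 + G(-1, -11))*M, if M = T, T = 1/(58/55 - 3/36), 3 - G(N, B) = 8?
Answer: -93720/641 ≈ -146.21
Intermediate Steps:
G(N, B) = -5 (G(N, B) = 3 - 1*8 = 3 - 8 = -5)
T = 660/641 (T = 1/(58*(1/55) - 3*1/36) = 1/(58/55 - 1/12) = 1/(641/660) = 660/641 ≈ 1.0296)
M = 660/641 ≈ 1.0296
(-137 + G(-1, -11))*M = (-137 - 5)*(660/641) = -142*660/641 = -93720/641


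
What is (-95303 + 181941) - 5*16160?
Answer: 5838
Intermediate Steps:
(-95303 + 181941) - 5*16160 = 86638 - 80800 = 5838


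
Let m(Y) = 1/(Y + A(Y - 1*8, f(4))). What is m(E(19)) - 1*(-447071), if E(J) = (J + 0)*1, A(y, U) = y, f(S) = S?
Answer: 13412131/30 ≈ 4.4707e+5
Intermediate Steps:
E(J) = J (E(J) = J*1 = J)
m(Y) = 1/(-8 + 2*Y) (m(Y) = 1/(Y + (Y - 1*8)) = 1/(Y + (Y - 8)) = 1/(Y + (-8 + Y)) = 1/(-8 + 2*Y))
m(E(19)) - 1*(-447071) = 1/(2*(-4 + 19)) - 1*(-447071) = (1/2)/15 + 447071 = (1/2)*(1/15) + 447071 = 1/30 + 447071 = 13412131/30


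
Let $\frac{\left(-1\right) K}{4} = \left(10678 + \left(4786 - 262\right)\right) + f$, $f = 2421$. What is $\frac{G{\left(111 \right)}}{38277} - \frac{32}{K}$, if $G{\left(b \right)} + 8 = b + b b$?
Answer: $\frac{219254368}{674555571} \approx 0.32504$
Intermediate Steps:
$G{\left(b \right)} = -8 + b + b^{2}$ ($G{\left(b \right)} = -8 + \left(b + b b\right) = -8 + \left(b + b^{2}\right) = -8 + b + b^{2}$)
$K = -70492$ ($K = - 4 \left(\left(10678 + \left(4786 - 262\right)\right) + 2421\right) = - 4 \left(\left(10678 + 4524\right) + 2421\right) = - 4 \left(15202 + 2421\right) = \left(-4\right) 17623 = -70492$)
$\frac{G{\left(111 \right)}}{38277} - \frac{32}{K} = \frac{-8 + 111 + 111^{2}}{38277} - \frac{32}{-70492} = \left(-8 + 111 + 12321\right) \frac{1}{38277} - - \frac{8}{17623} = 12424 \cdot \frac{1}{38277} + \frac{8}{17623} = \frac{12424}{38277} + \frac{8}{17623} = \frac{219254368}{674555571}$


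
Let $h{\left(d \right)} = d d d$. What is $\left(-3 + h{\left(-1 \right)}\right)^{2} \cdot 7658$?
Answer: $122528$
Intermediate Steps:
$h{\left(d \right)} = d^{3}$ ($h{\left(d \right)} = d^{2} d = d^{3}$)
$\left(-3 + h{\left(-1 \right)}\right)^{2} \cdot 7658 = \left(-3 + \left(-1\right)^{3}\right)^{2} \cdot 7658 = \left(-3 - 1\right)^{2} \cdot 7658 = \left(-4\right)^{2} \cdot 7658 = 16 \cdot 7658 = 122528$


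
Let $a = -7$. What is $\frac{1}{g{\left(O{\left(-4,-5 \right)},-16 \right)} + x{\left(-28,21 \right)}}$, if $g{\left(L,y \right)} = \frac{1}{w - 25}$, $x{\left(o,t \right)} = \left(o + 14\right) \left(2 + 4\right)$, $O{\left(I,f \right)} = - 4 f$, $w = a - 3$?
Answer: $- \frac{35}{2941} \approx -0.011901$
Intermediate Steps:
$w = -10$ ($w = -7 - 3 = -10$)
$x{\left(o,t \right)} = 84 + 6 o$ ($x{\left(o,t \right)} = \left(14 + o\right) 6 = 84 + 6 o$)
$g{\left(L,y \right)} = - \frac{1}{35}$ ($g{\left(L,y \right)} = \frac{1}{-10 - 25} = \frac{1}{-35} = - \frac{1}{35}$)
$\frac{1}{g{\left(O{\left(-4,-5 \right)},-16 \right)} + x{\left(-28,21 \right)}} = \frac{1}{- \frac{1}{35} + \left(84 + 6 \left(-28\right)\right)} = \frac{1}{- \frac{1}{35} + \left(84 - 168\right)} = \frac{1}{- \frac{1}{35} - 84} = \frac{1}{- \frac{2941}{35}} = - \frac{35}{2941}$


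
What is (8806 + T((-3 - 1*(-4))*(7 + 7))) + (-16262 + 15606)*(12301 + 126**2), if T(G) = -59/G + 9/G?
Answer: -129327167/7 ≈ -1.8475e+7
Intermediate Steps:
T(G) = -50/G
(8806 + T((-3 - 1*(-4))*(7 + 7))) + (-16262 + 15606)*(12301 + 126**2) = (8806 - 50*1/((-3 - 1*(-4))*(7 + 7))) + (-16262 + 15606)*(12301 + 126**2) = (8806 - 50*1/(14*(-3 + 4))) - 656*(12301 + 15876) = (8806 - 50/(1*14)) - 656*28177 = (8806 - 50/14) - 18484112 = (8806 - 50*1/14) - 18484112 = (8806 - 25/7) - 18484112 = 61617/7 - 18484112 = -129327167/7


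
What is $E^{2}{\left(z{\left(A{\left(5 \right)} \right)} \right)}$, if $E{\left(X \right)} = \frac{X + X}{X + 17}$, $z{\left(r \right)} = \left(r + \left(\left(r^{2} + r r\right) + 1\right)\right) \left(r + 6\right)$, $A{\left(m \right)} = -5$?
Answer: $\frac{8464}{3969} \approx 2.1325$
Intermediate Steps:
$z{\left(r \right)} = \left(6 + r\right) \left(1 + r + 2 r^{2}\right)$ ($z{\left(r \right)} = \left(r + \left(\left(r^{2} + r^{2}\right) + 1\right)\right) \left(6 + r\right) = \left(r + \left(2 r^{2} + 1\right)\right) \left(6 + r\right) = \left(r + \left(1 + 2 r^{2}\right)\right) \left(6 + r\right) = \left(1 + r + 2 r^{2}\right) \left(6 + r\right) = \left(6 + r\right) \left(1 + r + 2 r^{2}\right)$)
$E{\left(X \right)} = \frac{2 X}{17 + X}$
$E^{2}{\left(z{\left(A{\left(5 \right)} \right)} \right)} = \left(\frac{2 \left(6 + 2 \left(-5\right)^{3} + 7 \left(-5\right) + 13 \left(-5\right)^{2}\right)}{17 + \left(6 + 2 \left(-5\right)^{3} + 7 \left(-5\right) + 13 \left(-5\right)^{2}\right)}\right)^{2} = \left(\frac{2 \left(6 + 2 \left(-125\right) - 35 + 13 \cdot 25\right)}{17 + \left(6 + 2 \left(-125\right) - 35 + 13 \cdot 25\right)}\right)^{2} = \left(\frac{2 \left(6 - 250 - 35 + 325\right)}{17 + \left(6 - 250 - 35 + 325\right)}\right)^{2} = \left(2 \cdot 46 \frac{1}{17 + 46}\right)^{2} = \left(2 \cdot 46 \cdot \frac{1}{63}\right)^{2} = \left(\frac{92}{63}\right)^{2} = \frac{8464}{3969}$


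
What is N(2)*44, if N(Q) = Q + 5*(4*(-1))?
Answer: -792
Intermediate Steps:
N(Q) = -20 + Q (N(Q) = Q + 5*(-4) = Q - 20 = -20 + Q)
N(2)*44 = (-20 + 2)*44 = -18*44 = -792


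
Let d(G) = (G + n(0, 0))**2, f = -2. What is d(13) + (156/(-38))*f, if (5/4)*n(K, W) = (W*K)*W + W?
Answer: 3367/19 ≈ 177.21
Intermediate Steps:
n(K, W) = 4*W/5 + 4*K*W**2/5 (n(K, W) = 4*((W*K)*W + W)/5 = 4*((K*W)*W + W)/5 = 4*(K*W**2 + W)/5 = 4*(W + K*W**2)/5 = 4*W/5 + 4*K*W**2/5)
d(G) = G**2 (d(G) = (G + (4/5)*0*(1 + 0*0))**2 = (G + (4/5)*0*(1 + 0))**2 = (G + (4/5)*0*1)**2 = (G + 0)**2 = G**2)
d(13) + (156/(-38))*f = 13**2 + (156/(-38))*(-2) = 169 + (156*(-1/38))*(-2) = 169 - 78/19*(-2) = 169 + 156/19 = 3367/19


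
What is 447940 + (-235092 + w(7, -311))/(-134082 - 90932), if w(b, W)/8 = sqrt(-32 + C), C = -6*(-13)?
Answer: 50396503126/112507 - 4*sqrt(46)/112507 ≈ 4.4794e+5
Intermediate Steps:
C = 78
w(b, W) = 8*sqrt(46) (w(b, W) = 8*sqrt(-32 + 78) = 8*sqrt(46))
447940 + (-235092 + w(7, -311))/(-134082 - 90932) = 447940 + (-235092 + 8*sqrt(46))/(-134082 - 90932) = 447940 + (-235092 + 8*sqrt(46))/(-225014) = 447940 + (-235092 + 8*sqrt(46))*(-1/225014) = 447940 + (117546/112507 - 4*sqrt(46)/112507) = 50396503126/112507 - 4*sqrt(46)/112507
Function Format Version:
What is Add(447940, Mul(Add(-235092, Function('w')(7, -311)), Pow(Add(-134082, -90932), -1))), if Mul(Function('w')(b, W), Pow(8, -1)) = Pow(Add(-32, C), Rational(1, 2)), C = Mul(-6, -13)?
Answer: Add(Rational(50396503126, 112507), Mul(Rational(-4, 112507), Pow(46, Rational(1, 2)))) ≈ 4.4794e+5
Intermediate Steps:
C = 78
Function('w')(b, W) = Mul(8, Pow(46, Rational(1, 2))) (Function('w')(b, W) = Mul(8, Pow(Add(-32, 78), Rational(1, 2))) = Mul(8, Pow(46, Rational(1, 2))))
Add(447940, Mul(Add(-235092, Function('w')(7, -311)), Pow(Add(-134082, -90932), -1))) = Add(447940, Mul(Add(-235092, Mul(8, Pow(46, Rational(1, 2)))), Pow(Add(-134082, -90932), -1))) = Add(447940, Mul(Add(-235092, Mul(8, Pow(46, Rational(1, 2)))), Pow(-225014, -1))) = Add(447940, Mul(Add(-235092, Mul(8, Pow(46, Rational(1, 2)))), Rational(-1, 225014))) = Add(447940, Add(Rational(117546, 112507), Mul(Rational(-4, 112507), Pow(46, Rational(1, 2))))) = Add(Rational(50396503126, 112507), Mul(Rational(-4, 112507), Pow(46, Rational(1, 2))))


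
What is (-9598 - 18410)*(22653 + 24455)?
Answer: -1319400864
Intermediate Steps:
(-9598 - 18410)*(22653 + 24455) = -28008*47108 = -1319400864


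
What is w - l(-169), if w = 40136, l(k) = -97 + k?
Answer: 40402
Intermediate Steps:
w - l(-169) = 40136 - (-97 - 169) = 40136 - 1*(-266) = 40136 + 266 = 40402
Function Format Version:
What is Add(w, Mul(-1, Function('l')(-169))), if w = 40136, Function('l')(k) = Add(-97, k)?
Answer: 40402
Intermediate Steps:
Add(w, Mul(-1, Function('l')(-169))) = Add(40136, Mul(-1, Add(-97, -169))) = Add(40136, Mul(-1, -266)) = Add(40136, 266) = 40402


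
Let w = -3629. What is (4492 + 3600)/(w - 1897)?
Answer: -4046/2763 ≈ -1.4643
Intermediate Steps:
(4492 + 3600)/(w - 1897) = (4492 + 3600)/(-3629 - 1897) = 8092/(-5526) = 8092*(-1/5526) = -4046/2763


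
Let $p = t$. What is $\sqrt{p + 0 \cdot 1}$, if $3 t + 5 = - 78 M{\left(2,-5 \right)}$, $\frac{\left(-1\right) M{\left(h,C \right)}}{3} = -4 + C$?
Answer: $\frac{i \sqrt{6333}}{3} \approx 26.527 i$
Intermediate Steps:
$M{\left(h,C \right)} = 12 - 3 C$ ($M{\left(h,C \right)} = - 3 \left(-4 + C\right) = 12 - 3 C$)
$t = - \frac{2111}{3}$ ($t = - \frac{5}{3} + \frac{\left(-78\right) \left(12 - -15\right)}{3} = - \frac{5}{3} + \frac{\left(-78\right) \left(12 + 15\right)}{3} = - \frac{5}{3} + \frac{\left(-78\right) 27}{3} = - \frac{5}{3} + \frac{1}{3} \left(-2106\right) = - \frac{5}{3} - 702 = - \frac{2111}{3} \approx -703.67$)
$p = - \frac{2111}{3} \approx -703.67$
$\sqrt{p + 0 \cdot 1} = \sqrt{- \frac{2111}{3} + 0 \cdot 1} = \sqrt{- \frac{2111}{3} + 0} = \sqrt{- \frac{2111}{3}} = \frac{i \sqrt{6333}}{3}$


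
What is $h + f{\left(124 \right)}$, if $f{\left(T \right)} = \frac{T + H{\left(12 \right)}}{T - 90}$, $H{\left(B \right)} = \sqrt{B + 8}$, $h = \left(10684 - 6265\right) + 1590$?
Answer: $\frac{102215}{17} + \frac{\sqrt{5}}{17} \approx 6012.8$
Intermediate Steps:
$h = 6009$ ($h = 4419 + 1590 = 6009$)
$H{\left(B \right)} = \sqrt{8 + B}$
$f{\left(T \right)} = \frac{T + 2 \sqrt{5}}{-90 + T}$ ($f{\left(T \right)} = \frac{T + \sqrt{8 + 12}}{T - 90} = \frac{T + \sqrt{20}}{-90 + T} = \frac{T + 2 \sqrt{5}}{-90 + T}$)
$h + f{\left(124 \right)} = 6009 + \frac{124 + 2 \sqrt{5}}{-90 + 124} = 6009 + \frac{124 + 2 \sqrt{5}}{34} = 6009 + \left(\frac{62}{17} + \frac{\sqrt{5}}{17}\right) = \frac{102215}{17} + \frac{\sqrt{5}}{17}$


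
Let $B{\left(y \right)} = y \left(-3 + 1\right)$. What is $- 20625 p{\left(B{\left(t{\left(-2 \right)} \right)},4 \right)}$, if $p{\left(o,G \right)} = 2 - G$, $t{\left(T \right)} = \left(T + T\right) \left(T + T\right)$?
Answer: $41250$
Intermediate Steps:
$t{\left(T \right)} = 4 T^{2}$ ($t{\left(T \right)} = 2 T 2 T = 4 T^{2}$)
$B{\left(y \right)} = - 2 y$ ($B{\left(y \right)} = y \left(-2\right) = - 2 y$)
$- 20625 p{\left(B{\left(t{\left(-2 \right)} \right)},4 \right)} = - 20625 \left(2 - 4\right) = \left(-20625\right) \left(-2\right) = 41250$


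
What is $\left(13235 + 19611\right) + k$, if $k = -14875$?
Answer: $17971$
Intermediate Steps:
$\left(13235 + 19611\right) + k = \left(13235 + 19611\right) - 14875 = 32846 - 14875 = 17971$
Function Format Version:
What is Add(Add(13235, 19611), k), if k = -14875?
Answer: 17971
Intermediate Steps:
Add(Add(13235, 19611), k) = Add(Add(13235, 19611), -14875) = Add(32846, -14875) = 17971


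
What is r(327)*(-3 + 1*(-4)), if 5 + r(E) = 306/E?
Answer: 3101/109 ≈ 28.450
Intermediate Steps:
r(E) = -5 + 306/E
r(327)*(-3 + 1*(-4)) = (-5 + 306/327)*(-3 + 1*(-4)) = (-5 + 306*(1/327))*(-3 - 4) = (-5 + 102/109)*(-7) = -443/109*(-7) = 3101/109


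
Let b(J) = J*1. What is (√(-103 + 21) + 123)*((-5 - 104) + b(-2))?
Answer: -13653 - 111*I*√82 ≈ -13653.0 - 1005.1*I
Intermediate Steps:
b(J) = J
(√(-103 + 21) + 123)*((-5 - 104) + b(-2)) = (√(-103 + 21) + 123)*((-5 - 104) - 2) = (√(-82) + 123)*(-109 - 2) = (I*√82 + 123)*(-111) = (123 + I*√82)*(-111) = -13653 - 111*I*√82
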